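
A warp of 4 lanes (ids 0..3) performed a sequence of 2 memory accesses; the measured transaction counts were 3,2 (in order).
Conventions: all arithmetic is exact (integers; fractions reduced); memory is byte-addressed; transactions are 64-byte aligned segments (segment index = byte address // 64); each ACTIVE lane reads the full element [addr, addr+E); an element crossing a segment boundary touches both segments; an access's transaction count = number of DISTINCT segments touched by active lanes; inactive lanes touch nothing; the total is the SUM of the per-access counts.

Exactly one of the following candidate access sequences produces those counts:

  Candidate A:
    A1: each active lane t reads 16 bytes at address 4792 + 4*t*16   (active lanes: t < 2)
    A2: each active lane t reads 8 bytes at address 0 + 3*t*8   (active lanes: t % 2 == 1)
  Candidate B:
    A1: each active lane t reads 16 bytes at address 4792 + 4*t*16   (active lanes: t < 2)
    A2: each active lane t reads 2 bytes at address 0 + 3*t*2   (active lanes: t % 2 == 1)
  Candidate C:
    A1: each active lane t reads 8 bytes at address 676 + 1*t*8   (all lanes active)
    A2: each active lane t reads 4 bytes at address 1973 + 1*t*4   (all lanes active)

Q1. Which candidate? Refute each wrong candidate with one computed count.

B: A2 gives 1 transaction, not 2
C: A1 gives 2 transactions, not 3
A: all counts match (3,2)

Answer: A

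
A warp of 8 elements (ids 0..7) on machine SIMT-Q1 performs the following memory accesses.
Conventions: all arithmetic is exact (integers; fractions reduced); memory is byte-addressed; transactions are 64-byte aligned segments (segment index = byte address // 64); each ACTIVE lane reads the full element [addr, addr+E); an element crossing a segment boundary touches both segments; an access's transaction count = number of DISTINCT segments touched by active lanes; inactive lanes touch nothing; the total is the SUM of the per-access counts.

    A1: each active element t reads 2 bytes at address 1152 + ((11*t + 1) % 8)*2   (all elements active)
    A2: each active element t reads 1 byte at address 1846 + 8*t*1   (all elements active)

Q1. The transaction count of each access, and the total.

A1: 1 transaction
A2: 2 transactions

Answer: 1,2; total 3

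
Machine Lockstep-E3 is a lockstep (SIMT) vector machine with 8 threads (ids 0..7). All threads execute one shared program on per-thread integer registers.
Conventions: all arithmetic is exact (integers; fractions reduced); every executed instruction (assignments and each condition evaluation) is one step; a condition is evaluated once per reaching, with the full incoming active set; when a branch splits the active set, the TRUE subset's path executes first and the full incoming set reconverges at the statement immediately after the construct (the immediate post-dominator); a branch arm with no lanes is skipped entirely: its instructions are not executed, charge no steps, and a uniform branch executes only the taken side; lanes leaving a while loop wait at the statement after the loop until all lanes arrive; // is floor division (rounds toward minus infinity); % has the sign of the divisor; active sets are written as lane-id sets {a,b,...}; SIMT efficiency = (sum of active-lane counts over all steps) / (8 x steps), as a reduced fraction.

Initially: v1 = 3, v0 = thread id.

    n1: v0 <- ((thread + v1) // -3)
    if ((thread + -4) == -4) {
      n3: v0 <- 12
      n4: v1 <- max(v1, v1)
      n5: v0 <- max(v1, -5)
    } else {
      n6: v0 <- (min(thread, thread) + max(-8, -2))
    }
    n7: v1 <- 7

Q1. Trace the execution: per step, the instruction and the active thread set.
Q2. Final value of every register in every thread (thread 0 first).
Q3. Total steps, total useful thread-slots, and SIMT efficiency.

step 0: v0 <- ((thread + v1) // -3)  {0,1,2,3,4,5,6,7}
step 1: eval ((thread + -4) == -4)   {0,1,2,3,4,5,6,7}
step 2: v0 <- 12                     {0}
step 3: v1 <- max(v1, v1)            {0}
step 4: v0 <- max(v1, -5)            {0}
step 5: v0 <- (min(thread, thread) + max(-8, -2)) {1,2,3,4,5,6,7}
step 6: v1 <- 7                      {0,1,2,3,4,5,6,7}

Answer: 7 steps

v1: 7,7,7,7,7,7,7,7
v0: 3,-1,0,1,2,3,4,5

steps = 7; useful = 34; efficiency = 34/56 = 17/28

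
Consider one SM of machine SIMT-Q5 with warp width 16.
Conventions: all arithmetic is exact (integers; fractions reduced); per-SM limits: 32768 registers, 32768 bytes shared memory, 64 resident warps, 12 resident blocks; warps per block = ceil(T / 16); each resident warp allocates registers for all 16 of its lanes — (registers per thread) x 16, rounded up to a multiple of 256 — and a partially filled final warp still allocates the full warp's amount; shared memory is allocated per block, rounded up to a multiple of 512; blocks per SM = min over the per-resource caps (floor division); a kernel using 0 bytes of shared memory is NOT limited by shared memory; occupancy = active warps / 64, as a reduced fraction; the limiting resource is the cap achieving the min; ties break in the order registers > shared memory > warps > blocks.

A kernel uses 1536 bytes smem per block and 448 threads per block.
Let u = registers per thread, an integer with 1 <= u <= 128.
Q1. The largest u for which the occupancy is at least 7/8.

Answer: u = 32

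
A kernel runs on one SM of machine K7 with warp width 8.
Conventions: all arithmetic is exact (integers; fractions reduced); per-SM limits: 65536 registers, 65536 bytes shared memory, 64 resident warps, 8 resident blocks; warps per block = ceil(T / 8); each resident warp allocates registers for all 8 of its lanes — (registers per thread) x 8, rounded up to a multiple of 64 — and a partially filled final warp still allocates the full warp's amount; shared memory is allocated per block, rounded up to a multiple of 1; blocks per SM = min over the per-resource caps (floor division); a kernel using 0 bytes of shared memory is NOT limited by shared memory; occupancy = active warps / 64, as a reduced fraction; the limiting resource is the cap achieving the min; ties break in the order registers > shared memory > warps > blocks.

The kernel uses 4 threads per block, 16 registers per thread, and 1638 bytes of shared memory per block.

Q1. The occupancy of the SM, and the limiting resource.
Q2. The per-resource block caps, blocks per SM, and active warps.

Answer: occupancy 1/8, limited by blocks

registers: 512 blocks
shared memory: 40 blocks
warps: 64 blocks
blocks: 8 blocks

Answer: 8 blocks, 8 active warps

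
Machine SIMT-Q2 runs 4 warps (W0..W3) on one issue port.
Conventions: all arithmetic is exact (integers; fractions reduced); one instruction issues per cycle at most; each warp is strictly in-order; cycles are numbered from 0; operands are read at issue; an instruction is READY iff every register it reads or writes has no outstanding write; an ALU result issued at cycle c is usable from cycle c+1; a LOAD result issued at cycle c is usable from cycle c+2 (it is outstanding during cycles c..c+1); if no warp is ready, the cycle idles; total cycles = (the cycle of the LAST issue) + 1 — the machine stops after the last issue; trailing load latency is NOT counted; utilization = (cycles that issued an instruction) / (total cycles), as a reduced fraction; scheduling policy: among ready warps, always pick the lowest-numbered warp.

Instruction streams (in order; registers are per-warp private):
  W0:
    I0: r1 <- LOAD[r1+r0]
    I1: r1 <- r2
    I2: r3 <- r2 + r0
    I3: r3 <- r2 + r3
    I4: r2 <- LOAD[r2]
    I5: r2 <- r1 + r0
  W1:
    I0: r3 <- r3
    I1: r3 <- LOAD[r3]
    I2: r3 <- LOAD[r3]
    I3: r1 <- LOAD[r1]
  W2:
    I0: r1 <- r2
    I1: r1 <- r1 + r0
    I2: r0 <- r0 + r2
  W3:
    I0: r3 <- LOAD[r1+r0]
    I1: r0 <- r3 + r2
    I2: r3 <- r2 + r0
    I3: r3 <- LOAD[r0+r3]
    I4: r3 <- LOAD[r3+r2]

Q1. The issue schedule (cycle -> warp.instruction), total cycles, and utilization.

cycle 0: W0.I0
cycle 1: W1.I0
cycle 2: W0.I1
cycle 3: W0.I2
cycle 4: W0.I3
cycle 5: W0.I4
cycle 6: W1.I1
cycle 7: W0.I5
cycle 8: W1.I2
cycle 9: W1.I3
cycle 10: W2.I0
cycle 11: W2.I1
cycle 12: W2.I2
cycle 13: W3.I0
cycle 14: idle
cycle 15: W3.I1
cycle 16: W3.I2
cycle 17: W3.I3
cycle 18: idle
cycle 19: W3.I4

Answer: 20 cycles, utilization 9/10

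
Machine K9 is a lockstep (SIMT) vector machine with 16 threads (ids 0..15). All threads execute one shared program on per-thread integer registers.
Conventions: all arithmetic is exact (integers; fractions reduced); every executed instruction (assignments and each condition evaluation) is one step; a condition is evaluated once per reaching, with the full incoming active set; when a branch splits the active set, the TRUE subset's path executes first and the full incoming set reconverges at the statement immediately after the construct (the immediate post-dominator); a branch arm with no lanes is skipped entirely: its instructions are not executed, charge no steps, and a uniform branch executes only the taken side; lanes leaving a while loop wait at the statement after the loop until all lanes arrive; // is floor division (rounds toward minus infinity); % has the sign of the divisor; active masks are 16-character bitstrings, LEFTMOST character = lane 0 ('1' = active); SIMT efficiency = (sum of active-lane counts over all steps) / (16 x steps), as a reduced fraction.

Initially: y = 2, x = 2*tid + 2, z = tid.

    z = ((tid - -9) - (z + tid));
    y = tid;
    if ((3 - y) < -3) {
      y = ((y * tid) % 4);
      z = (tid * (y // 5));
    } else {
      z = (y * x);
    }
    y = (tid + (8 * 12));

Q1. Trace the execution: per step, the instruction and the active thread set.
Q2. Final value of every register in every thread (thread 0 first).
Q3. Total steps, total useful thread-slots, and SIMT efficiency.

step 0: z <- ((tid - -9) - (z + tid)) 1111111111111111
step 1: y <- tid                     1111111111111111
step 2: eval ((3 - y) < -3)          1111111111111111
step 3: y <- ((y * tid) % 4)         0000000111111111
step 4: z <- (tid * (y // 5))        0000000111111111
step 5: z <- (y * x)                 1111111000000000
step 6: y <- (tid + (8 * 12))        1111111111111111

Answer: 7 steps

y: 96,97,98,99,100,101,102,103,104,105,106,107,108,109,110,111
x: 2,4,6,8,10,12,14,16,18,20,22,24,26,28,30,32
z: 0,4,12,24,40,60,84,0,0,0,0,0,0,0,0,0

steps = 7; useful = 89; efficiency = 89/112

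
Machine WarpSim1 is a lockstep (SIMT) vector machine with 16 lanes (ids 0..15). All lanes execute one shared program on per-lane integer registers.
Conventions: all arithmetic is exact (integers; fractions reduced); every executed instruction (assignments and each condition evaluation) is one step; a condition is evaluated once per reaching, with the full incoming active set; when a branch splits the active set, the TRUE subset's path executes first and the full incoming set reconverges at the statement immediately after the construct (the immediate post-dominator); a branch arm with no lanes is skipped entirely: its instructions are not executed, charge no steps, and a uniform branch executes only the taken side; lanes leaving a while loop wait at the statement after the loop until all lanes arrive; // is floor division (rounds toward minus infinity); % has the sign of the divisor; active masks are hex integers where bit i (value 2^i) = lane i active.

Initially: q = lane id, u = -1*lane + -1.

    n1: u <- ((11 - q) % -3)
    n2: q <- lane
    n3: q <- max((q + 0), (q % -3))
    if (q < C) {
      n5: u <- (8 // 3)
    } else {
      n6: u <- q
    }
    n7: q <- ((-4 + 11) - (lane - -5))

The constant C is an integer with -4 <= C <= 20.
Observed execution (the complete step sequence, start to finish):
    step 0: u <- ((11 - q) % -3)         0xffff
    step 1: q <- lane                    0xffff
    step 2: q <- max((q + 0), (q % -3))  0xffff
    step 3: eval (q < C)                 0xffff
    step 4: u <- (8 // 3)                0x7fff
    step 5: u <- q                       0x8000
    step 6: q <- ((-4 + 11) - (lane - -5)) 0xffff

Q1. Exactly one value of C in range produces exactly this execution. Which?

Answer: C = 15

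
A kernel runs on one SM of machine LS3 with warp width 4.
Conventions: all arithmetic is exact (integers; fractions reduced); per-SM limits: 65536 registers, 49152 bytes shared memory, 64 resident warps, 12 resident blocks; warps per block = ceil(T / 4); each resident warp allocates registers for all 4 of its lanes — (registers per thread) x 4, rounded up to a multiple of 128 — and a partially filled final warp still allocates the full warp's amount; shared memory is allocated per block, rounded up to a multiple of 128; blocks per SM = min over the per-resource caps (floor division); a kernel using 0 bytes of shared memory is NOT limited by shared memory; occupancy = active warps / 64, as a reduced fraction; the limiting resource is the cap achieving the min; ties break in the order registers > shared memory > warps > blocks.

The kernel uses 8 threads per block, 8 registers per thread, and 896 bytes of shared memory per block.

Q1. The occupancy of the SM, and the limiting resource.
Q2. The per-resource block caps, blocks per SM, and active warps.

Answer: occupancy 3/8, limited by blocks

registers: 256 blocks
shared memory: 54 blocks
warps: 32 blocks
blocks: 12 blocks

Answer: 12 blocks, 24 active warps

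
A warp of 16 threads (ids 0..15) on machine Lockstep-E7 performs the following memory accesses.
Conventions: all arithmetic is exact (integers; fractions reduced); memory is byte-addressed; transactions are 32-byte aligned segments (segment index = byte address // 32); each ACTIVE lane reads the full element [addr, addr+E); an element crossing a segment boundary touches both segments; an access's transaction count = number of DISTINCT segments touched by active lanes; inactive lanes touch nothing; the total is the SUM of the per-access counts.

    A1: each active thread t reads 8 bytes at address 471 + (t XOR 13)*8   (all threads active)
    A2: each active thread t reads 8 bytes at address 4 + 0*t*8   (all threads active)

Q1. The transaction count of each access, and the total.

A1: 5 transactions
A2: 1 transaction

Answer: 5,1; total 6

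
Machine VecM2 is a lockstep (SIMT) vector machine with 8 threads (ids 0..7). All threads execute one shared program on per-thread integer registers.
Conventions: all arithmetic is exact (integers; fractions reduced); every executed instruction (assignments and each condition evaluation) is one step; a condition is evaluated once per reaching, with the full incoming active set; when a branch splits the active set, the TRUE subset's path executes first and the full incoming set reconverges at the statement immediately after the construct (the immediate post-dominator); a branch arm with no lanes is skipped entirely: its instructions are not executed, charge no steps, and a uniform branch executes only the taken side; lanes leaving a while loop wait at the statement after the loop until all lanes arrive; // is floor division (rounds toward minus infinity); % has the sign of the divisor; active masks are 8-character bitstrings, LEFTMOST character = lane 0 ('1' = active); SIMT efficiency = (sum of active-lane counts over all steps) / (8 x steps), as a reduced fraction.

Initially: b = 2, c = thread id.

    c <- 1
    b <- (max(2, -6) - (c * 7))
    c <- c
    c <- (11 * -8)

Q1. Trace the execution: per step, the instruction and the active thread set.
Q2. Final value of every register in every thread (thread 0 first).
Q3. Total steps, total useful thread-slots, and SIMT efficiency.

step 0: c <- 1                       11111111
step 1: b <- (max(2, -6) - (c * 7))  11111111
step 2: c <- c                       11111111
step 3: c <- (11 * -8)               11111111

Answer: 4 steps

b: -5,-5,-5,-5,-5,-5,-5,-5
c: -88,-88,-88,-88,-88,-88,-88,-88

steps = 4; useful = 32; efficiency = 32/32 = 1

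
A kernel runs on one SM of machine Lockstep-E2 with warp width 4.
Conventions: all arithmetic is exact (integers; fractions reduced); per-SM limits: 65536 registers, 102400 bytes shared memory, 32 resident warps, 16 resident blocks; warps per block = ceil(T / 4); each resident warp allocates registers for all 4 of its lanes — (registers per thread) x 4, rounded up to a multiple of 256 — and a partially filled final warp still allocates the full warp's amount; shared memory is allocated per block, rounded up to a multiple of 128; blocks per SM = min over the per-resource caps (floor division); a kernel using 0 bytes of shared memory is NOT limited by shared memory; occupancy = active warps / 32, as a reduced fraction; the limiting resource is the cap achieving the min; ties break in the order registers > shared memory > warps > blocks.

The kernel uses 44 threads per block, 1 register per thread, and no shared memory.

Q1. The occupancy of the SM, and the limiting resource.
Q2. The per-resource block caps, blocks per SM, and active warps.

Answer: occupancy 11/16, limited by warps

registers: 23 blocks
shared memory: no limit (kernel uses none)
warps: 2 blocks
blocks: 16 blocks

Answer: 2 blocks, 22 active warps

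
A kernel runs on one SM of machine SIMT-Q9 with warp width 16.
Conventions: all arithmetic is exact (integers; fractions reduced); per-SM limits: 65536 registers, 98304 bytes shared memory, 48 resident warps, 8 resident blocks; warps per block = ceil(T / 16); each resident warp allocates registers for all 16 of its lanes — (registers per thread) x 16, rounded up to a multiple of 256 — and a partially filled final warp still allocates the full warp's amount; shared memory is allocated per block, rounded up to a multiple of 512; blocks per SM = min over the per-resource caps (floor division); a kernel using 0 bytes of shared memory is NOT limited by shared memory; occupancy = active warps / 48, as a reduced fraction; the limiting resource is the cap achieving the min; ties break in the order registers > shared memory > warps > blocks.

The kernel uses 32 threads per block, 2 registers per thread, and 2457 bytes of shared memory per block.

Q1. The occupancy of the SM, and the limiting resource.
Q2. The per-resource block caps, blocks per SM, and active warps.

Answer: occupancy 1/3, limited by blocks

registers: 128 blocks
shared memory: 38 blocks
warps: 24 blocks
blocks: 8 blocks

Answer: 8 blocks, 16 active warps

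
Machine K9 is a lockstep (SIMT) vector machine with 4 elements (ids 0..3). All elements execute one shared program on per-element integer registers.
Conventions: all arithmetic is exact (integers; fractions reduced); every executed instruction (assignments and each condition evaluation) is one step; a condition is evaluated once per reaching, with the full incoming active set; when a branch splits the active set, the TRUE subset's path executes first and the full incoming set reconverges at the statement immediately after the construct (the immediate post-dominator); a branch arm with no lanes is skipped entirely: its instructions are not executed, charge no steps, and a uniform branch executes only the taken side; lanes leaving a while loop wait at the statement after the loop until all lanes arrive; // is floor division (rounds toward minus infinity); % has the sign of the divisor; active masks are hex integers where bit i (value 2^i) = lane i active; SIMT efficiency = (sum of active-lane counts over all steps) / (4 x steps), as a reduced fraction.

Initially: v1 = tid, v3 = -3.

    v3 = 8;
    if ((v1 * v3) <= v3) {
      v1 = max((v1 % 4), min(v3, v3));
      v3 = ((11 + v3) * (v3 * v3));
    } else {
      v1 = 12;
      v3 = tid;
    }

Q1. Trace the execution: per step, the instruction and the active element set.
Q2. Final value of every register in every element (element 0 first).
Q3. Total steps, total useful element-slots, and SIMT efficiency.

step 0: v3 <- 8                      0xf
step 1: eval ((v1 * v3) <= v3)       0xf
step 2: v1 <- max((v1 % 4), min(v3, v3)) 0x3
step 3: v3 <- ((11 + v3) * (v3 * v3)) 0x3
step 4: v1 <- 12                     0xc
step 5: v3 <- tid                    0xc

Answer: 6 steps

v1: 8,8,12,12
v3: 1216,1216,2,3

steps = 6; useful = 16; efficiency = 16/24 = 2/3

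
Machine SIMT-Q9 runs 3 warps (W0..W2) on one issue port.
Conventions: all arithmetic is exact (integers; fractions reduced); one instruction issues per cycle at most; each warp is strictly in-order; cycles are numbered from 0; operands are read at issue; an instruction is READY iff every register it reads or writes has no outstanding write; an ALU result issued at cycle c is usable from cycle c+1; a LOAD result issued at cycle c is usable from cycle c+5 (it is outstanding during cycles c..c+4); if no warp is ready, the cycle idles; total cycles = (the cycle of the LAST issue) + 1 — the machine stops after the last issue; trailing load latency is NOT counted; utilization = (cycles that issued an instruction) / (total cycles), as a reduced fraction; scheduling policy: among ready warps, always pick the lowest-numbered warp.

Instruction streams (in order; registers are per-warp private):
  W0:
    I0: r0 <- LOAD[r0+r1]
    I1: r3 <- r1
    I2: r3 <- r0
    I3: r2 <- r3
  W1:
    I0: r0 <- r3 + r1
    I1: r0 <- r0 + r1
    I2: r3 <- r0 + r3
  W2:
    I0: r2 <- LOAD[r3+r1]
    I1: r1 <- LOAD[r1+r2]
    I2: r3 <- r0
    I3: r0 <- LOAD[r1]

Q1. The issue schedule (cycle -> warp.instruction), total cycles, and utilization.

cycle 0: W0.I0
cycle 1: W0.I1
cycle 2: W1.I0
cycle 3: W1.I1
cycle 4: W1.I2
cycle 5: W0.I2
cycle 6: W0.I3
cycle 7: W2.I0
cycle 8: idle
cycle 9: idle
cycle 10: idle
cycle 11: idle
cycle 12: W2.I1
cycle 13: W2.I2
cycle 14: idle
cycle 15: idle
cycle 16: idle
cycle 17: W2.I3

Answer: 18 cycles, utilization 11/18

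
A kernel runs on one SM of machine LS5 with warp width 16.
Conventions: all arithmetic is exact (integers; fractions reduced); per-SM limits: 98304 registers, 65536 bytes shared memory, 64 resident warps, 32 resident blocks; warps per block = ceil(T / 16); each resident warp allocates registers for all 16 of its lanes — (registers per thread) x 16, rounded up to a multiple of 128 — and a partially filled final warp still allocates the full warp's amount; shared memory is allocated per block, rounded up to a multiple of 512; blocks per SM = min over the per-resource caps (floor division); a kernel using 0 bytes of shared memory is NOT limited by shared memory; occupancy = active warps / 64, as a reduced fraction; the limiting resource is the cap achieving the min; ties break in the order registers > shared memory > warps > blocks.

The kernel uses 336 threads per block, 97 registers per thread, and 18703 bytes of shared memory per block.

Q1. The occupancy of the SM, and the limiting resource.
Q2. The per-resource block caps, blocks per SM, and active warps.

Answer: occupancy 21/32, limited by registers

registers: 2 blocks
shared memory: 3 blocks
warps: 3 blocks
blocks: 32 blocks

Answer: 2 blocks, 42 active warps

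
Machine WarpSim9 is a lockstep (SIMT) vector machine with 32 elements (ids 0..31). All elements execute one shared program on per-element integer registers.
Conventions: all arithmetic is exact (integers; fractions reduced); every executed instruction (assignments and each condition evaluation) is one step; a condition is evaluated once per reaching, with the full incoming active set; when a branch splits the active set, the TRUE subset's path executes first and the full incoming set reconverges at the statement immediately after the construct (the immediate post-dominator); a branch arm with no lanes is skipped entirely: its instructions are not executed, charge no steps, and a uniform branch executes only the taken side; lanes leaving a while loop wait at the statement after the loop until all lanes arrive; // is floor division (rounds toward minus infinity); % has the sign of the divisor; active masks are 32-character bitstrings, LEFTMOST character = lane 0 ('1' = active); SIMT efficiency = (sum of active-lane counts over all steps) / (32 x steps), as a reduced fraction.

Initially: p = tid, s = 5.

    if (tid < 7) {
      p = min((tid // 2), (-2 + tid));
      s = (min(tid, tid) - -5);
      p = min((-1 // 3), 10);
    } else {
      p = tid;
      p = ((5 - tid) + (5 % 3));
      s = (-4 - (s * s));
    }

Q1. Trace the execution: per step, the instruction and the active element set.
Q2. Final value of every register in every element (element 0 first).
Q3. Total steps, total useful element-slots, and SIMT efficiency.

step 0: eval (tid < 7)               11111111111111111111111111111111
step 1: p <- min((tid // 2), (-2 + tid)) 11111110000000000000000000000000
step 2: s <- (min(tid, tid) - -5)    11111110000000000000000000000000
step 3: p <- min((-1 // 3), 10)      11111110000000000000000000000000
step 4: p <- tid                     00000001111111111111111111111111
step 5: p <- ((5 - tid) + (5 % 3))   00000001111111111111111111111111
step 6: s <- (-4 - (s * s))          00000001111111111111111111111111

Answer: 7 steps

p: -1,-1,-1,-1,-1,-1,-1,0,-1,-2,-3,-4,-5,-6,-7,-8,-9,-10,-11,-12,-13,-14,-15,-16,-17,-18,-19,-20,-21,-22,-23,-24
s: 5,6,7,8,9,10,11,-29,-29,-29,-29,-29,-29,-29,-29,-29,-29,-29,-29,-29,-29,-29,-29,-29,-29,-29,-29,-29,-29,-29,-29,-29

steps = 7; useful = 128; efficiency = 128/224 = 4/7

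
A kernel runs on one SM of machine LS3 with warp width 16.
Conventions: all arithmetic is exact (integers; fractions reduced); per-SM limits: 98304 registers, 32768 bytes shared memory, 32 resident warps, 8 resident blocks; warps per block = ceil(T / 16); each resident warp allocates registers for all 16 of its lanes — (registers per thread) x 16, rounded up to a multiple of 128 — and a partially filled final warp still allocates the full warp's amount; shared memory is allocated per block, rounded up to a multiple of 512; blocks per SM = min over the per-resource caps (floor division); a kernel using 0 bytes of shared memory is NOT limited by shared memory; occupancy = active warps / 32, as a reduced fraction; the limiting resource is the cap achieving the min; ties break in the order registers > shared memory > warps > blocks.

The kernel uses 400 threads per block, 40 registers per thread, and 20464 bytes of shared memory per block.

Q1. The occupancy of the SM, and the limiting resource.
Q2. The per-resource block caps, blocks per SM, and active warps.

Answer: occupancy 25/32, limited by shared memory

registers: 6 blocks
shared memory: 1 block
warps: 1 block
blocks: 8 blocks

Answer: 1 block, 25 active warps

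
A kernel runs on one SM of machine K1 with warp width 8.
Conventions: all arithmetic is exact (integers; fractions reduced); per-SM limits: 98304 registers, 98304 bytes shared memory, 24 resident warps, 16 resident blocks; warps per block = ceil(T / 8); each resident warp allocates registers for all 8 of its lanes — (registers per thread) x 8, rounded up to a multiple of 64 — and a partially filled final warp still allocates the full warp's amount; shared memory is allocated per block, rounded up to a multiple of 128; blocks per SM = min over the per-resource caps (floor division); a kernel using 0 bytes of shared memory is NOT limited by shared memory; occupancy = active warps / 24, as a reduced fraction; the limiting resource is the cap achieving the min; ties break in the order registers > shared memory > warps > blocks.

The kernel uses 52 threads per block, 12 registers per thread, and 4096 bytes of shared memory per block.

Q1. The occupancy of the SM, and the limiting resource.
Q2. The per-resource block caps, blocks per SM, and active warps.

Answer: occupancy 7/8, limited by warps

registers: 109 blocks
shared memory: 24 blocks
warps: 3 blocks
blocks: 16 blocks

Answer: 3 blocks, 21 active warps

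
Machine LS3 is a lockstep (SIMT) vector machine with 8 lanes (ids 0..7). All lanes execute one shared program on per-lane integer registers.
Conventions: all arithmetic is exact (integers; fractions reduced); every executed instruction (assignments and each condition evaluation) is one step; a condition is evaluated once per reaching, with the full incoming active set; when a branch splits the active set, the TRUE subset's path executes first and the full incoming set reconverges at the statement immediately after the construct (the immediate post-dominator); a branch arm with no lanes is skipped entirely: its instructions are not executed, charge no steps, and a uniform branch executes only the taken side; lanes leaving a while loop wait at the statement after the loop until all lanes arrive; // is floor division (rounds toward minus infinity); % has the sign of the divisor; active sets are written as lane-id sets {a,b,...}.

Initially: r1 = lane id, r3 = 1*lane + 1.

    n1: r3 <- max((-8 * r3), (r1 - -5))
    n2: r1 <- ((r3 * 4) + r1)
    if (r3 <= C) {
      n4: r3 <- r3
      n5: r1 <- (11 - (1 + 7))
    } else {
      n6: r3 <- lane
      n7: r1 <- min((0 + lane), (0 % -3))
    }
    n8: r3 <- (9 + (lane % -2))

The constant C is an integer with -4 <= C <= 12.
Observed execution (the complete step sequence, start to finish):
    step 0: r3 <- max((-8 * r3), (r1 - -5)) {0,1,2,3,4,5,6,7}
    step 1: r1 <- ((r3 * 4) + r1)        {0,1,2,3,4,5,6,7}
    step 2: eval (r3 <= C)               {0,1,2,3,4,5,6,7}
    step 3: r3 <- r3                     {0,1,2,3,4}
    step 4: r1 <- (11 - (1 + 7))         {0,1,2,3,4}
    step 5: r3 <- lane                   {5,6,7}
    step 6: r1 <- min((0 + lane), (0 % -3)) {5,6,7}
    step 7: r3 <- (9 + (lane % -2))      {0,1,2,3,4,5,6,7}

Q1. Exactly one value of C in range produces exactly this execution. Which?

Answer: C = 9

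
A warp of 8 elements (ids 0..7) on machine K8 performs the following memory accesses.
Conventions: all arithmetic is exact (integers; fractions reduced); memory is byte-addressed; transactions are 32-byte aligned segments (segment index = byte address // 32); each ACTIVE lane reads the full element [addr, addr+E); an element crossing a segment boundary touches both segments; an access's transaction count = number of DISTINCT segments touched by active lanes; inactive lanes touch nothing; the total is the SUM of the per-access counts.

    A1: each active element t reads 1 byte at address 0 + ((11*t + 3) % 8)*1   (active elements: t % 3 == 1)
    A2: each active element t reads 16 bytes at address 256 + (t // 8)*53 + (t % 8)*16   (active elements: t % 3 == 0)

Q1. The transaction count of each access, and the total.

A1: 1 transaction
A2: 3 transactions

Answer: 1,3; total 4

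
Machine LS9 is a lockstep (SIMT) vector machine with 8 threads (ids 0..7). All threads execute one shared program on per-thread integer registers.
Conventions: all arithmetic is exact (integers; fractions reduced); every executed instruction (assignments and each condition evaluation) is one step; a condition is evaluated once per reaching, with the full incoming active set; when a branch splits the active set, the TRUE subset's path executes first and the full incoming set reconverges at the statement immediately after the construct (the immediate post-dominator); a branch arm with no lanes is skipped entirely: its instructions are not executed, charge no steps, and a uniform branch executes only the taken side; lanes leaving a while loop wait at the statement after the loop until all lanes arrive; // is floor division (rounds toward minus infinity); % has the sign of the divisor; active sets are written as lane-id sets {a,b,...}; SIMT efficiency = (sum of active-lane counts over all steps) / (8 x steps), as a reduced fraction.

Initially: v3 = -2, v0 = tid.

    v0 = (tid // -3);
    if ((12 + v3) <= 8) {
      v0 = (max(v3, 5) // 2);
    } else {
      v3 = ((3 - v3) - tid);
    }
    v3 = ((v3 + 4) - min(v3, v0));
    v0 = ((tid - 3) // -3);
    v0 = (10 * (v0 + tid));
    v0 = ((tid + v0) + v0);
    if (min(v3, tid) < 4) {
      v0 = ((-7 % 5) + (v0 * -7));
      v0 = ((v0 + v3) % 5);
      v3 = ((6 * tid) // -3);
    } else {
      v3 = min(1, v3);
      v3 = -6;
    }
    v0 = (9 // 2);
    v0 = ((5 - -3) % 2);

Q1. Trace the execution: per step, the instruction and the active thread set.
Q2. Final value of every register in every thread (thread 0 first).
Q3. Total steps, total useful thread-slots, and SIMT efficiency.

step 0: v0 <- (tid // -3)            {0,1,2,3,4,5,6,7}
step 1: eval ((12 + v3) <= 8)        {0,1,2,3,4,5,6,7}
step 2: v3 <- ((3 - v3) - tid)       {0,1,2,3,4,5,6,7}
step 3: v3 <- ((v3 + 4) - min(v3, v0)) {0,1,2,3,4,5,6,7}
step 4: v0 <- ((tid - 3) // -3)      {0,1,2,3,4,5,6,7}
step 5: v0 <- (10 * (v0 + tid))      {0,1,2,3,4,5,6,7}
step 6: v0 <- ((tid + v0) + v0)      {0,1,2,3,4,5,6,7}
step 7: eval (min(v3, tid) < 4)      {0,1,2,3,4,5,6,7}
step 8: v0 <- ((-7 % 5) + (v0 * -7)) {0,1,2,3}
step 9: v0 <- ((v0 + v3) % 5)        {0,1,2,3}
step 10: v3 <- ((6 * tid) // -3)      {0,1,2,3}
step 11: v3 <- min(1, v3)             {4,5,6,7}
step 12: v3 <- -6                     {4,5,6,7}
step 13: v0 <- (9 // 2)               {0,1,2,3,4,5,6,7}
step 14: v0 <- ((5 - -3) % 2)         {0,1,2,3,4,5,6,7}

Answer: 15 steps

v3: 0,-2,-4,-6,-6,-6,-6,-6
v0: 0,0,0,0,0,0,0,0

steps = 15; useful = 100; efficiency = 100/120 = 5/6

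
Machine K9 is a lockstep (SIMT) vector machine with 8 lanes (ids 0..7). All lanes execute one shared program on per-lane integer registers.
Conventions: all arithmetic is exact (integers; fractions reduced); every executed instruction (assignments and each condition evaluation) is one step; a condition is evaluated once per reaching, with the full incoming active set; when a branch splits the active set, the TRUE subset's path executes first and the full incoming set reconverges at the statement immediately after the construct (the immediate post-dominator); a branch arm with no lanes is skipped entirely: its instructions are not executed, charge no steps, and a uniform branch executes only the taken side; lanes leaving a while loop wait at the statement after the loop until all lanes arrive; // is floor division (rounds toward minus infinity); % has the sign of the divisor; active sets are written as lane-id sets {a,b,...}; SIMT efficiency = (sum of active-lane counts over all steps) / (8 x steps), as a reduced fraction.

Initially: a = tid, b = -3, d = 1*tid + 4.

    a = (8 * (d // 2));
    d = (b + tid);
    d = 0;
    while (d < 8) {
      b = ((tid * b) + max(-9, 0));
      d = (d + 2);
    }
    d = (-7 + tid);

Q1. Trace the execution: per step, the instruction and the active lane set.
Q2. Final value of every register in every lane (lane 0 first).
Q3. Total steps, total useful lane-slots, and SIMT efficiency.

step 0: a <- (8 * (d // 2))          {0,1,2,3,4,5,6,7}
step 1: d <- (b + tid)               {0,1,2,3,4,5,6,7}
step 2: d <- 0                       {0,1,2,3,4,5,6,7}
step 3: eval (d < 8)                 {0,1,2,3,4,5,6,7}
step 4: b <- ((tid * b) + max(-9, 0)) {0,1,2,3,4,5,6,7}
step 5: d <- (d + 2)                 {0,1,2,3,4,5,6,7}
step 6: eval (d < 8)                 {0,1,2,3,4,5,6,7}
step 7: b <- ((tid * b) + max(-9, 0)) {0,1,2,3,4,5,6,7}
step 8: d <- (d + 2)                 {0,1,2,3,4,5,6,7}
step 9: eval (d < 8)                 {0,1,2,3,4,5,6,7}
step 10: b <- ((tid * b) + max(-9, 0)) {0,1,2,3,4,5,6,7}
step 11: d <- (d + 2)                 {0,1,2,3,4,5,6,7}
step 12: eval (d < 8)                 {0,1,2,3,4,5,6,7}
step 13: b <- ((tid * b) + max(-9, 0)) {0,1,2,3,4,5,6,7}
step 14: d <- (d + 2)                 {0,1,2,3,4,5,6,7}
step 15: eval (d < 8)                 {0,1,2,3,4,5,6,7}
step 16: d <- (-7 + tid)              {0,1,2,3,4,5,6,7}

Answer: 17 steps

a: 16,16,24,24,32,32,40,40
b: 0,-3,-48,-243,-768,-1875,-3888,-7203
d: -7,-6,-5,-4,-3,-2,-1,0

steps = 17; useful = 136; efficiency = 136/136 = 1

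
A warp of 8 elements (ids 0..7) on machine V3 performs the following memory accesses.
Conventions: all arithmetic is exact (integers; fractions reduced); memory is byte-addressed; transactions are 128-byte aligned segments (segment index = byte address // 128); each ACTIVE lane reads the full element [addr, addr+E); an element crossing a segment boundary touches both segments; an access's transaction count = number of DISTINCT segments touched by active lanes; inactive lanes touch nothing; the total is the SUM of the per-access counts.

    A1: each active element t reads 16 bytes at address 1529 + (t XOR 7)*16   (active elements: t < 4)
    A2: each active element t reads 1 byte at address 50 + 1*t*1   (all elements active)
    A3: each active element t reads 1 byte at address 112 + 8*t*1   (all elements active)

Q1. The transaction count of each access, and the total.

A1: 1 transaction
A2: 1 transaction
A3: 2 transactions

Answer: 1,1,2; total 4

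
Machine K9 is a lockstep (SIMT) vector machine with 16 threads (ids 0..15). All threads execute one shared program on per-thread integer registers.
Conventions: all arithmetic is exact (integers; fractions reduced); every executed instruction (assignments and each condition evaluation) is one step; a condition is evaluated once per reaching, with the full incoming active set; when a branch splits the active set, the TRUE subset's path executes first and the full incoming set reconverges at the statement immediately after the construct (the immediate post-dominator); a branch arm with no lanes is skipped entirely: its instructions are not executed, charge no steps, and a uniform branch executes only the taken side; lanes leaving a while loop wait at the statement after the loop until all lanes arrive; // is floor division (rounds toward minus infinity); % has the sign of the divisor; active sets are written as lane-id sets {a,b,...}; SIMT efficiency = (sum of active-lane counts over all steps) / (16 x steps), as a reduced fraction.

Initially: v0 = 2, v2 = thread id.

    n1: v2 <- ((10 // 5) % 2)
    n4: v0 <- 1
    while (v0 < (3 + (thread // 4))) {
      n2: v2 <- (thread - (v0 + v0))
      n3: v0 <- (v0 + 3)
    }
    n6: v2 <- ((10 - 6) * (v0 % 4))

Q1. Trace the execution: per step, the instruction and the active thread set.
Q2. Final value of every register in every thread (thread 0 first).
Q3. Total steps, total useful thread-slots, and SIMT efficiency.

step 0: v2 <- ((10 // 5) % 2)        {0,1,2,3,4,5,6,7,8,9,10,11,12,13,14,15}
step 1: v0 <- 1                      {0,1,2,3,4,5,6,7,8,9,10,11,12,13,14,15}
step 2: eval (v0 < (3 + (thread // 4))) {0,1,2,3,4,5,6,7,8,9,10,11,12,13,14,15}
step 3: v2 <- (thread - (v0 + v0))   {0,1,2,3,4,5,6,7,8,9,10,11,12,13,14,15}
step 4: v0 <- (v0 + 3)               {0,1,2,3,4,5,6,7,8,9,10,11,12,13,14,15}
step 5: eval (v0 < (3 + (thread // 4))) {0,1,2,3,4,5,6,7,8,9,10,11,12,13,14,15}
step 6: v2 <- (thread - (v0 + v0))   {8,9,10,11,12,13,14,15}
step 7: v0 <- (v0 + 3)               {8,9,10,11,12,13,14,15}
step 8: eval (v0 < (3 + (thread // 4))) {8,9,10,11,12,13,14,15}
step 9: v2 <- ((10 - 6) * (v0 % 4))  {0,1,2,3,4,5,6,7,8,9,10,11,12,13,14,15}

Answer: 10 steps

v0: 4,4,4,4,4,4,4,4,7,7,7,7,7,7,7,7
v2: 0,0,0,0,0,0,0,0,12,12,12,12,12,12,12,12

steps = 10; useful = 136; efficiency = 136/160 = 17/20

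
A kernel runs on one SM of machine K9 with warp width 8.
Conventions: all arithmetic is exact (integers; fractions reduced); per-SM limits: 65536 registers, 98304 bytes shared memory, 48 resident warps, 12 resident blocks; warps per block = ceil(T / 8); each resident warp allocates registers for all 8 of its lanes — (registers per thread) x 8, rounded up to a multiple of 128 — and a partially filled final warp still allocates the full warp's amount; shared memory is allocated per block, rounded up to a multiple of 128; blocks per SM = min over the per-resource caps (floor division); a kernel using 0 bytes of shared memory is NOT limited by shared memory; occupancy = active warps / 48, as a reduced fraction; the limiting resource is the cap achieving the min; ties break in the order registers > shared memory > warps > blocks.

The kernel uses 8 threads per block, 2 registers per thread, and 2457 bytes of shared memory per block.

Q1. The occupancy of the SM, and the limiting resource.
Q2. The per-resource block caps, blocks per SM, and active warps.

Answer: occupancy 1/4, limited by blocks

registers: 512 blocks
shared memory: 38 blocks
warps: 48 blocks
blocks: 12 blocks

Answer: 12 blocks, 12 active warps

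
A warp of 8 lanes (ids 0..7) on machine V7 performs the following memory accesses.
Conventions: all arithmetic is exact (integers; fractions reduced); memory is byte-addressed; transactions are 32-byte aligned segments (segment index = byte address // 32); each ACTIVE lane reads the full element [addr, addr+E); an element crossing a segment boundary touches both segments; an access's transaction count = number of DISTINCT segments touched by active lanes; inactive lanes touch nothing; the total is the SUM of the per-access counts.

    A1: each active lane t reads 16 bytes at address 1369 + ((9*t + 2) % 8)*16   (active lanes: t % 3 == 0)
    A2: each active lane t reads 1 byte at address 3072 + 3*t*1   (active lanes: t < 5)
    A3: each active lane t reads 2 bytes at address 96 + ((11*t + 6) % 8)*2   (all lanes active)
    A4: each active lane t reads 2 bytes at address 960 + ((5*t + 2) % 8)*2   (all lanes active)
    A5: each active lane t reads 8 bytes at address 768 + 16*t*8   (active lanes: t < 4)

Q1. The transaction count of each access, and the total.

A1: 4 transactions
A2: 1 transaction
A3: 1 transaction
A4: 1 transaction
A5: 4 transactions

Answer: 4,1,1,1,4; total 11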